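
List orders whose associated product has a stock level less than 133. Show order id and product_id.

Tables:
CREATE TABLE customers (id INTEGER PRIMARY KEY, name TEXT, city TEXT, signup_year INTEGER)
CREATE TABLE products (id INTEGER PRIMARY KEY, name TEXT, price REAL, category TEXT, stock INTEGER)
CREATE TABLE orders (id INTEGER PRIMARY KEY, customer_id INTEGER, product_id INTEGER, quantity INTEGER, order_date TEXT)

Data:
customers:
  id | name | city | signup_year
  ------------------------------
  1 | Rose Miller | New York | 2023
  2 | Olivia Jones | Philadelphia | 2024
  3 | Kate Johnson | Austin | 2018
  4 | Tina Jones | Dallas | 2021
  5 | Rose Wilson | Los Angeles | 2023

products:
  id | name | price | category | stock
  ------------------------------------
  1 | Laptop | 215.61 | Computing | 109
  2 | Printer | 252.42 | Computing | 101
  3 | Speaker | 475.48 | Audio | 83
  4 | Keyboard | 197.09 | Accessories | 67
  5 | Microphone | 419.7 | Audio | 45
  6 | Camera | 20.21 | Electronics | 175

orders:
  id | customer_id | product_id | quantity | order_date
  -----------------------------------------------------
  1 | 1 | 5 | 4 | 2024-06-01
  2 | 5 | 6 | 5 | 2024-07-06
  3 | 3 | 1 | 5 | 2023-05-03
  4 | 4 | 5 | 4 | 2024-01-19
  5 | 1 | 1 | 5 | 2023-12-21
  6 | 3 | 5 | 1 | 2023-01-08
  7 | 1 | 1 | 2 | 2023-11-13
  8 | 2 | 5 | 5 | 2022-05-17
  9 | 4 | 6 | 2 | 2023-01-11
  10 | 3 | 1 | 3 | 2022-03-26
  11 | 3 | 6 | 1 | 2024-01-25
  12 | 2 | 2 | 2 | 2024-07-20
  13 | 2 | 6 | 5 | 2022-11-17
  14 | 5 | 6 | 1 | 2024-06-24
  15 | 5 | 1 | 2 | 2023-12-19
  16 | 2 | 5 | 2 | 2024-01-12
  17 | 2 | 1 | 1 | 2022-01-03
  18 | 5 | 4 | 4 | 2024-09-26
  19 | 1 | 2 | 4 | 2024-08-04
SELECT id, product_id FROM orders WHERE product_id IN (SELECT id FROM products WHERE stock < 133)

Execution result:
id | product_id
1 | 5
3 | 1
4 | 5
5 | 1
6 | 5
7 | 1
8 | 5
10 | 1
12 | 2
15 | 1
16 | 5
17 | 1
18 | 4
19 | 2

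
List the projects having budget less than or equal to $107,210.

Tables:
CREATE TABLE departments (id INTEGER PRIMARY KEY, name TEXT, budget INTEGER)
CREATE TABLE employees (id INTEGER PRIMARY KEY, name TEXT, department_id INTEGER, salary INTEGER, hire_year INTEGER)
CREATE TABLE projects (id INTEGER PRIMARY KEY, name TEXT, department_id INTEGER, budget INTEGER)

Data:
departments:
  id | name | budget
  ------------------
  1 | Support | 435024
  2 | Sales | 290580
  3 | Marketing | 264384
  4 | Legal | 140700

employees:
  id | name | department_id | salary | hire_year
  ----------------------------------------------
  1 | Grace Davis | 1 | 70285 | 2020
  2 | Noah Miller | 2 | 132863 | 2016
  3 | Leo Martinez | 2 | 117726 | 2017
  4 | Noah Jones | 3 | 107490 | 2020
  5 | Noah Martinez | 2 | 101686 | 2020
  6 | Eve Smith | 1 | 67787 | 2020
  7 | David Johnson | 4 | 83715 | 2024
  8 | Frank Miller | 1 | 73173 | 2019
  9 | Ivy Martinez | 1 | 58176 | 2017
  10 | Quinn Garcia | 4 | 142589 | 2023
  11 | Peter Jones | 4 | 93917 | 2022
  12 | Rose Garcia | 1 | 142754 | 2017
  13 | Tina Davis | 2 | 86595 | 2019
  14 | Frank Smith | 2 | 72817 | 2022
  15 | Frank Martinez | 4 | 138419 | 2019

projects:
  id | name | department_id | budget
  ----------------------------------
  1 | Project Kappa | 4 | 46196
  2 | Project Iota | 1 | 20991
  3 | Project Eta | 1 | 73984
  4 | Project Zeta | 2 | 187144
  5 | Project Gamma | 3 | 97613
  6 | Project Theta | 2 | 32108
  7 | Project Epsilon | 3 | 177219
SELECT name, budget FROM projects WHERE budget <= 107210

Execution result:
name | budget
Project Kappa | 46196
Project Iota | 20991
Project Eta | 73984
Project Gamma | 97613
Project Theta | 32108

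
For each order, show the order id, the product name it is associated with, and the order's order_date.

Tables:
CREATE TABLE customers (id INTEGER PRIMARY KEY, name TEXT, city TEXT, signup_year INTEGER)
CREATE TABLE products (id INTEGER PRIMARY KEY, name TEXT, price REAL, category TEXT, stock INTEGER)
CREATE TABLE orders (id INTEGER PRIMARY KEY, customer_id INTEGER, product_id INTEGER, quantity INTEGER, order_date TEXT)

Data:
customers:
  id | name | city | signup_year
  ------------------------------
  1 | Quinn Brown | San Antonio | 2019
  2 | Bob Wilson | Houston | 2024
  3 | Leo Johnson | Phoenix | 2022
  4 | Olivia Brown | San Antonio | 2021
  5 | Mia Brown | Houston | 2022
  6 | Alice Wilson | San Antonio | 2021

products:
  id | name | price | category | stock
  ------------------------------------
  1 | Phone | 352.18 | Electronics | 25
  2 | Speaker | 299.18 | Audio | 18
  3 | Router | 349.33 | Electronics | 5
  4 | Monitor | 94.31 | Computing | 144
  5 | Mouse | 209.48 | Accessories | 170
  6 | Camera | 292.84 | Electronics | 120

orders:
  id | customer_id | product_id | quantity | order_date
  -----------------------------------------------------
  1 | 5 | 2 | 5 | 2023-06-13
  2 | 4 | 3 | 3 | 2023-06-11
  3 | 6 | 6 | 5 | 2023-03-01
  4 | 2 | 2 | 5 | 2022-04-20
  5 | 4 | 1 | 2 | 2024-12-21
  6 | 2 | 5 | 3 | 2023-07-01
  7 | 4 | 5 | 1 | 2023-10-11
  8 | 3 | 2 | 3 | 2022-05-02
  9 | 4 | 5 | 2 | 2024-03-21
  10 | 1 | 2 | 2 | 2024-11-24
SELECT c.id, p.name AS product, c.order_date FROM orders c JOIN products p ON c.product_id = p.id

Execution result:
id | product | order_date
1 | Speaker | 2023-06-13
2 | Router | 2023-06-11
3 | Camera | 2023-03-01
4 | Speaker | 2022-04-20
5 | Phone | 2024-12-21
6 | Mouse | 2023-07-01
7 | Mouse | 2023-10-11
8 | Speaker | 2022-05-02
9 | Mouse | 2024-03-21
10 | Speaker | 2024-11-24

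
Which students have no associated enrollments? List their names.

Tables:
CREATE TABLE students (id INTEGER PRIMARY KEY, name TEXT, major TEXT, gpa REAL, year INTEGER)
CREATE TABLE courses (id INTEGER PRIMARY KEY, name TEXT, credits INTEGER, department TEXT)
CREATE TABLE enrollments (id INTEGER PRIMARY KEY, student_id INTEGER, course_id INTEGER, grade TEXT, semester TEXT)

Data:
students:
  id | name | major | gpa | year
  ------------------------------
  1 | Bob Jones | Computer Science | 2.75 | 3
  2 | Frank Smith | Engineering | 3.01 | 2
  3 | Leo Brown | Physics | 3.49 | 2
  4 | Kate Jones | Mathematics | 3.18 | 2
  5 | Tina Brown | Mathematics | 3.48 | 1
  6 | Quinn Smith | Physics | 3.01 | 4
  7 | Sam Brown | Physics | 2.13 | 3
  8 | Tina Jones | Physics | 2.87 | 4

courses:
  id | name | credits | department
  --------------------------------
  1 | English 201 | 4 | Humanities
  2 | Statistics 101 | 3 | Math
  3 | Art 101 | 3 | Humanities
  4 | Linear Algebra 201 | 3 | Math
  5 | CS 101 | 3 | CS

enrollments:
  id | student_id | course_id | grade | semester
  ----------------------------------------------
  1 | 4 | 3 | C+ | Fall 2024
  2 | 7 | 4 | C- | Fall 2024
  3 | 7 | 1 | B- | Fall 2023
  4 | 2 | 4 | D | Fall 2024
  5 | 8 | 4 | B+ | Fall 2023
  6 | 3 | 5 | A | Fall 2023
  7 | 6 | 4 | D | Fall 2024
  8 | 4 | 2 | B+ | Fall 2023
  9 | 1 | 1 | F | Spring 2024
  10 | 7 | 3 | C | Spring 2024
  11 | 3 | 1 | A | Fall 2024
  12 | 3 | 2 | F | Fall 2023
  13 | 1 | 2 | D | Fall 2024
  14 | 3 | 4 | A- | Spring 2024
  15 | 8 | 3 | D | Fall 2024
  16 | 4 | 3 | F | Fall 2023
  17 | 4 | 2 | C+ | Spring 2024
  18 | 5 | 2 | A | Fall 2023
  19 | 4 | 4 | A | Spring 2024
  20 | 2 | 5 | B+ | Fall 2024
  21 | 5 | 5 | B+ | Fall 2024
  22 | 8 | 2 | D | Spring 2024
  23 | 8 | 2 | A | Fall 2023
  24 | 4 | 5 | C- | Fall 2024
SELECT p.name FROM students p LEFT JOIN enrollments c ON c.student_id = p.id WHERE c.id IS NULL

Execution result:
(no rows)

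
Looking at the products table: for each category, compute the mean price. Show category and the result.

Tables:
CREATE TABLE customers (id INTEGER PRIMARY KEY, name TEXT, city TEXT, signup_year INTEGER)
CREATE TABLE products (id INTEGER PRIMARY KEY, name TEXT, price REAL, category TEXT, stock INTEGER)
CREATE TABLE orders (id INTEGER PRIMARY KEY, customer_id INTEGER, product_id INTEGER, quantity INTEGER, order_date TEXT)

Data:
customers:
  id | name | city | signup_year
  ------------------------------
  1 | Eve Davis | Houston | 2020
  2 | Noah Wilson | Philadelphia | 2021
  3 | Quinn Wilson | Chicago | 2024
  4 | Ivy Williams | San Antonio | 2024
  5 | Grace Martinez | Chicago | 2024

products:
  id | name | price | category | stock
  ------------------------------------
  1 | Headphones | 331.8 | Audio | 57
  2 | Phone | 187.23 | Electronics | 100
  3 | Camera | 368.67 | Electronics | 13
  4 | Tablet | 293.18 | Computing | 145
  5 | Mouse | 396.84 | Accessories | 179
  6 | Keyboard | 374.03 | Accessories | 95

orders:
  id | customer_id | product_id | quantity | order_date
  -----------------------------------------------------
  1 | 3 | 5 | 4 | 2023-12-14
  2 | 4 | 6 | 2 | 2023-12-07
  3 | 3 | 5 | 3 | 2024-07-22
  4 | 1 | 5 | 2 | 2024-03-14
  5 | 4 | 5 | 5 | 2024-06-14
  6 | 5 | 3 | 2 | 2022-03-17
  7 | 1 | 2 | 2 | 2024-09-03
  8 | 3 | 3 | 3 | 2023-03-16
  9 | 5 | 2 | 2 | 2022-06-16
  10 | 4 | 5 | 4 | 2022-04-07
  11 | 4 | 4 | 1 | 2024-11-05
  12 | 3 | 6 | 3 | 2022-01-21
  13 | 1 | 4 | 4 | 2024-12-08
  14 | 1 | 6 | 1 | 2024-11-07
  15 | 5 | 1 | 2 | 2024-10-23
SELECT category, AVG(price) AS avg_price FROM products GROUP BY category

Execution result:
category | avg_price
Accessories | 385.44
Audio | 331.80
Computing | 293.18
Electronics | 277.95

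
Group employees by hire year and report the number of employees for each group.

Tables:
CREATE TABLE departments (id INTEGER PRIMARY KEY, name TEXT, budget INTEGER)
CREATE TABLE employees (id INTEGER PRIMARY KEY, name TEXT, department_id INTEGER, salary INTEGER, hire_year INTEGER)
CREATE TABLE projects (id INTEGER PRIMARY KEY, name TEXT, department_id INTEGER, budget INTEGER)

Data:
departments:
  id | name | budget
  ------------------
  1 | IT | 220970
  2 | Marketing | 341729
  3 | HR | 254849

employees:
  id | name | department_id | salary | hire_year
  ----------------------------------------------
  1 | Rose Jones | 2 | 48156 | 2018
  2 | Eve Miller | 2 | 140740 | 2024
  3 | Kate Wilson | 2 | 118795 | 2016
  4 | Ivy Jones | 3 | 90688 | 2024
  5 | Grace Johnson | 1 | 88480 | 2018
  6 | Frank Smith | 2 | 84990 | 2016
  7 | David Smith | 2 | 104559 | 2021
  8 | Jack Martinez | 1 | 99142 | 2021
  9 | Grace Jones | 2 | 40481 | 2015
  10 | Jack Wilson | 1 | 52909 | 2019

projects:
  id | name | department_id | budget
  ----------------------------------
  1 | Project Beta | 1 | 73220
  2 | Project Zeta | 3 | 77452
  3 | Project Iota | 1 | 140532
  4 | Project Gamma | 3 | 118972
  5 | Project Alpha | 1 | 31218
SELECT hire_year, COUNT(*) AS n FROM employees GROUP BY hire_year

Execution result:
hire_year | n
2015 | 1
2016 | 2
2018 | 2
2019 | 1
2021 | 2
2024 | 2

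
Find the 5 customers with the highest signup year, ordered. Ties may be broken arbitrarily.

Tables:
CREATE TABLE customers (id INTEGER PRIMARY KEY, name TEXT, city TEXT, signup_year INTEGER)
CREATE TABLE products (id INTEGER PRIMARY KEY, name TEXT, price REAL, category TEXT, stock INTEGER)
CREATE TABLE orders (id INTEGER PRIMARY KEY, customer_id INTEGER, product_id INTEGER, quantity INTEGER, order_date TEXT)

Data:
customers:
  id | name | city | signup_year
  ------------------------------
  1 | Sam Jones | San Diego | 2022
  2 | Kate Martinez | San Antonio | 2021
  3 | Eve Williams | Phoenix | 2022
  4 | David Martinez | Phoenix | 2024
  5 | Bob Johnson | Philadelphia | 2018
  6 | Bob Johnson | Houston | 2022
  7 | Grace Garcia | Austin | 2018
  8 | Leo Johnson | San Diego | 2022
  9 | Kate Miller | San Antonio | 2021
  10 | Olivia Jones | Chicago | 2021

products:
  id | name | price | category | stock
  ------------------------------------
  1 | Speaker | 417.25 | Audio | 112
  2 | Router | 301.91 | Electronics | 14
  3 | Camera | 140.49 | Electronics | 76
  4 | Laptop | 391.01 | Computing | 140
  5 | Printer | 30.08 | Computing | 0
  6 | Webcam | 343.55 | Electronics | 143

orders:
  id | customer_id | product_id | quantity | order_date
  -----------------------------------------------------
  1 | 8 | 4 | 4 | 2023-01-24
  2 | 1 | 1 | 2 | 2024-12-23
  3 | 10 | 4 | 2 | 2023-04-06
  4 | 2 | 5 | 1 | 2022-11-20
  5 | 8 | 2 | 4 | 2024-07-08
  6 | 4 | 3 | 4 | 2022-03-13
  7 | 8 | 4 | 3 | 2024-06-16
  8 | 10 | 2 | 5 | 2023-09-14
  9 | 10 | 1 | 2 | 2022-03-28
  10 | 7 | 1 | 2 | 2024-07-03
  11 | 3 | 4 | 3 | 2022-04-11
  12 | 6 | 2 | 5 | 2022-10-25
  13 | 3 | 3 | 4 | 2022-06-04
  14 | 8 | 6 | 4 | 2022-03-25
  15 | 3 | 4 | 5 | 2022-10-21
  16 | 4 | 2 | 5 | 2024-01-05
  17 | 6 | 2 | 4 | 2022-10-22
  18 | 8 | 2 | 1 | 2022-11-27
SELECT name, signup_year FROM customers ORDER BY signup_year DESC LIMIT 5

Execution result:
name | signup_year
David Martinez | 2024
Sam Jones | 2022
Eve Williams | 2022
Bob Johnson | 2022
Leo Johnson | 2022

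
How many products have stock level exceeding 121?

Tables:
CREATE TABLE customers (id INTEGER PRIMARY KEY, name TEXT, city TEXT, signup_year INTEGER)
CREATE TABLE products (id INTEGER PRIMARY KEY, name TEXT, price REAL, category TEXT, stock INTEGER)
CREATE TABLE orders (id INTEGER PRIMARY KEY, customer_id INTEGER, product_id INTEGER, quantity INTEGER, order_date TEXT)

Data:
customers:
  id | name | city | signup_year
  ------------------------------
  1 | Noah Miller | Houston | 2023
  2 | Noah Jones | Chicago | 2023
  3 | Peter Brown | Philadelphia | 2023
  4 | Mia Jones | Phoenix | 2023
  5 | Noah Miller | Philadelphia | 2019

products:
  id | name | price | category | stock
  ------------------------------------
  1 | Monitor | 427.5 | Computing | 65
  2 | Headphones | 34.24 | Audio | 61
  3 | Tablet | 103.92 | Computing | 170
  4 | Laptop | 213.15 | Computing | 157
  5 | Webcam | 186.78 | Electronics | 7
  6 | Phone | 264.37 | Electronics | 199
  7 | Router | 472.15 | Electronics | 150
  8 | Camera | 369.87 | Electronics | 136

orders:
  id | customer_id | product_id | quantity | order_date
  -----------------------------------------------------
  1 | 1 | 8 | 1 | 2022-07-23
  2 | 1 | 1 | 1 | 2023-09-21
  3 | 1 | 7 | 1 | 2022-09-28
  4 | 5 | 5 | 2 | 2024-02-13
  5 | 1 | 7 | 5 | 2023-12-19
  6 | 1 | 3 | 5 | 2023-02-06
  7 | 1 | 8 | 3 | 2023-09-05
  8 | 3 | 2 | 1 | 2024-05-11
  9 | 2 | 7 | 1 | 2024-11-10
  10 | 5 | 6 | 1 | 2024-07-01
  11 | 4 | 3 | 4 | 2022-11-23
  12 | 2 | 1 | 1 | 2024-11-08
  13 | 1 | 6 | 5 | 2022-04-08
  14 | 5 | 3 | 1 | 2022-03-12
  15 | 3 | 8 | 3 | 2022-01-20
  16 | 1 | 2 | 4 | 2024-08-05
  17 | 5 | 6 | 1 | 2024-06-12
SELECT COUNT(*) FROM products WHERE stock > 121

Execution result:
5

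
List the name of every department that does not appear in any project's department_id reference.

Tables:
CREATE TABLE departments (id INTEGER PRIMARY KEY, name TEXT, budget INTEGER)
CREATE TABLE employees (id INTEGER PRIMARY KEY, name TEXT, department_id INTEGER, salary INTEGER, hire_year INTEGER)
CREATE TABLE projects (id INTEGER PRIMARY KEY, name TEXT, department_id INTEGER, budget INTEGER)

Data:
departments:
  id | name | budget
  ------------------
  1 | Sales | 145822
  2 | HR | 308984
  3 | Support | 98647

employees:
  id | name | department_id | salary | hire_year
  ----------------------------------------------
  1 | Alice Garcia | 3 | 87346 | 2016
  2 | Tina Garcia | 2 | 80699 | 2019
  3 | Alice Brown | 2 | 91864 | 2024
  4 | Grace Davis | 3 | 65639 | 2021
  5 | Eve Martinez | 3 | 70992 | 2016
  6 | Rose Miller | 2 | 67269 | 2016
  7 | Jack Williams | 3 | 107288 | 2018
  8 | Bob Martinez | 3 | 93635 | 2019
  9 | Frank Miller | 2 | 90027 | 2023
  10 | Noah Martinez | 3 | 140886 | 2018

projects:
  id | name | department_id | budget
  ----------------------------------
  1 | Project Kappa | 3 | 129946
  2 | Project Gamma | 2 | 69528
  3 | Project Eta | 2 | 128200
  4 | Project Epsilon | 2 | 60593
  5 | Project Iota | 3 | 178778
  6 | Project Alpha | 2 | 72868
SELECT p.name FROM departments p LEFT JOIN projects c ON c.department_id = p.id WHERE c.id IS NULL

Execution result:
Sales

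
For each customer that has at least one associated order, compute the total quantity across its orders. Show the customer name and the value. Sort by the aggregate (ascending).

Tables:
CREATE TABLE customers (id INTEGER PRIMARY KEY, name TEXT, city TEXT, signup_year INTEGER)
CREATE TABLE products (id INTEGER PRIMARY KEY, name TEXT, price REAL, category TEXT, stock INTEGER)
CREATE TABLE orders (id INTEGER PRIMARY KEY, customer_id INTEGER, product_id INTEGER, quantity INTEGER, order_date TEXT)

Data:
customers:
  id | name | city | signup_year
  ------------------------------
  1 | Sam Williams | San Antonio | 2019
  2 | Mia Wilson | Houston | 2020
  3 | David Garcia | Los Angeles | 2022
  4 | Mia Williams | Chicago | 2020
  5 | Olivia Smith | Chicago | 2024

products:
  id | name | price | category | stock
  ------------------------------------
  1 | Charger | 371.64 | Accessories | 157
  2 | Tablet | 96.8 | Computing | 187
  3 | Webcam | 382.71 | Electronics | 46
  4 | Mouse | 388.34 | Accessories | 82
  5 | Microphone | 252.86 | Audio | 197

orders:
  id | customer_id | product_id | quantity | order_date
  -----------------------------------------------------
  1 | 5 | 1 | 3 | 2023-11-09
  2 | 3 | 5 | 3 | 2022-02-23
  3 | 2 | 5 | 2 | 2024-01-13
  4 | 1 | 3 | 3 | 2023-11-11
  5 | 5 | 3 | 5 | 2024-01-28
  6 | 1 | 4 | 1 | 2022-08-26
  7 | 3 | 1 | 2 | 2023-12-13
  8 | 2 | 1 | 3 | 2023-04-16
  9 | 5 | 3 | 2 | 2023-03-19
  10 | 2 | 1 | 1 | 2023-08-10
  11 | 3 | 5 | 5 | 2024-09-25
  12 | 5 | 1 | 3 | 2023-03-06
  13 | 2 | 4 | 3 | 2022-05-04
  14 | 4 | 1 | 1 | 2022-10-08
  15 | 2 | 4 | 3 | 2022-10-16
SELECT p.name, SUM(c.quantity) AS sum_quantity FROM orders c JOIN customers p ON c.customer_id = p.id GROUP BY p.id, p.name ORDER BY sum_quantity ASC

Execution result:
name | sum_quantity
Mia Williams | 1
Sam Williams | 4
David Garcia | 10
Mia Wilson | 12
Olivia Smith | 13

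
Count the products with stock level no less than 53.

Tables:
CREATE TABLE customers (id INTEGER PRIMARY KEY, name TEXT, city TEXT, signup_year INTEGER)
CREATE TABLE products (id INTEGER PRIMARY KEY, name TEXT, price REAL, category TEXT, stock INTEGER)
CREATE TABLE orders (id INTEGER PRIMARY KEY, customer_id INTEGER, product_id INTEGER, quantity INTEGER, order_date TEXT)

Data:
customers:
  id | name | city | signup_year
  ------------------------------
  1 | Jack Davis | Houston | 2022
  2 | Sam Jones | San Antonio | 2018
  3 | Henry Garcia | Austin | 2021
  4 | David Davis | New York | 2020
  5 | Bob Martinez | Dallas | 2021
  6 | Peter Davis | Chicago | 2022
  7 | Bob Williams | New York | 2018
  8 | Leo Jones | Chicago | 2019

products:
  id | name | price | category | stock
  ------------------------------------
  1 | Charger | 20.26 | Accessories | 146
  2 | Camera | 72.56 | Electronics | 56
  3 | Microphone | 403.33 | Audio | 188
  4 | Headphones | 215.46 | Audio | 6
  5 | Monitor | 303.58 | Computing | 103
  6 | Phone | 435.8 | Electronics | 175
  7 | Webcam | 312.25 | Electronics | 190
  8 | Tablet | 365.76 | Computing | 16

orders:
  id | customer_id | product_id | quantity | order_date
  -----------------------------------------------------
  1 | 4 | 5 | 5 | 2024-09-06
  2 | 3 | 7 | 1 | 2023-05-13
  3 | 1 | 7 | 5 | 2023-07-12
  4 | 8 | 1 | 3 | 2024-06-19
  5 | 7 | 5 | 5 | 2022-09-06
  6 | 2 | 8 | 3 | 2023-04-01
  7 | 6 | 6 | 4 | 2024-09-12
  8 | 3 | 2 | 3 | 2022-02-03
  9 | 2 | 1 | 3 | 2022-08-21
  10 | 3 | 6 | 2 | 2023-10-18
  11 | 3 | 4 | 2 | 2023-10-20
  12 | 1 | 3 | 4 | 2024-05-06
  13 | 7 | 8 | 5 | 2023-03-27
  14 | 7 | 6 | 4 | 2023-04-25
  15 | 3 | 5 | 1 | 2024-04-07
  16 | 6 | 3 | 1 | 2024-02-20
SELECT COUNT(*) FROM products WHERE stock >= 53

Execution result:
6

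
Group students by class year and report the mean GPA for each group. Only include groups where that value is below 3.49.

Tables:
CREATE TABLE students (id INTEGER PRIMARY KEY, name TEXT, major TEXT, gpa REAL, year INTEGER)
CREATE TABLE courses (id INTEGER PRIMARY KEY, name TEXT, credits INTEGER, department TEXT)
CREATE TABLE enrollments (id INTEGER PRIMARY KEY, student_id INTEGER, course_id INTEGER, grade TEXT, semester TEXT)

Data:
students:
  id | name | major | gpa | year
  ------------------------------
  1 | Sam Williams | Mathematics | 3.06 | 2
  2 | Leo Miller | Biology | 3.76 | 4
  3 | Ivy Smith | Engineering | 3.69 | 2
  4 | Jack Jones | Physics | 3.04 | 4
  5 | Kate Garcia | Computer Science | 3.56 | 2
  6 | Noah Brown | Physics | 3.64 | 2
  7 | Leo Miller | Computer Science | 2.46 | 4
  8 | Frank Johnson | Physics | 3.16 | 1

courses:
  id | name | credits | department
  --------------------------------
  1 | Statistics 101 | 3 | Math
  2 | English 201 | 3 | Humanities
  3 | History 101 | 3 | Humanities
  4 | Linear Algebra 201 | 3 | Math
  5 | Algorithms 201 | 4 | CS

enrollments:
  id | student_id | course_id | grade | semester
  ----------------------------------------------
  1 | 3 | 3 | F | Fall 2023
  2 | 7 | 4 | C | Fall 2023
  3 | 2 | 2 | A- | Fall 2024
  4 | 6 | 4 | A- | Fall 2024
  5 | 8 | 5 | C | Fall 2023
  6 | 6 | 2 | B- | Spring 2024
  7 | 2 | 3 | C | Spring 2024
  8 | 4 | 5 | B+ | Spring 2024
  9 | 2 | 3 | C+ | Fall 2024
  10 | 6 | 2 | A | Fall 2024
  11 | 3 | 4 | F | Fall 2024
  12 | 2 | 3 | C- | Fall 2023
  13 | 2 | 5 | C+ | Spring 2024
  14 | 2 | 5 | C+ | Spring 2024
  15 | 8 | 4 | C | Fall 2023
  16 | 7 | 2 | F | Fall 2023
SELECT year, AVG(gpa) AS avg_gpa FROM students GROUP BY year HAVING AVG(gpa) < 3.49

Execution result:
year | avg_gpa
1 | 3.16
2 | 3.49
4 | 3.09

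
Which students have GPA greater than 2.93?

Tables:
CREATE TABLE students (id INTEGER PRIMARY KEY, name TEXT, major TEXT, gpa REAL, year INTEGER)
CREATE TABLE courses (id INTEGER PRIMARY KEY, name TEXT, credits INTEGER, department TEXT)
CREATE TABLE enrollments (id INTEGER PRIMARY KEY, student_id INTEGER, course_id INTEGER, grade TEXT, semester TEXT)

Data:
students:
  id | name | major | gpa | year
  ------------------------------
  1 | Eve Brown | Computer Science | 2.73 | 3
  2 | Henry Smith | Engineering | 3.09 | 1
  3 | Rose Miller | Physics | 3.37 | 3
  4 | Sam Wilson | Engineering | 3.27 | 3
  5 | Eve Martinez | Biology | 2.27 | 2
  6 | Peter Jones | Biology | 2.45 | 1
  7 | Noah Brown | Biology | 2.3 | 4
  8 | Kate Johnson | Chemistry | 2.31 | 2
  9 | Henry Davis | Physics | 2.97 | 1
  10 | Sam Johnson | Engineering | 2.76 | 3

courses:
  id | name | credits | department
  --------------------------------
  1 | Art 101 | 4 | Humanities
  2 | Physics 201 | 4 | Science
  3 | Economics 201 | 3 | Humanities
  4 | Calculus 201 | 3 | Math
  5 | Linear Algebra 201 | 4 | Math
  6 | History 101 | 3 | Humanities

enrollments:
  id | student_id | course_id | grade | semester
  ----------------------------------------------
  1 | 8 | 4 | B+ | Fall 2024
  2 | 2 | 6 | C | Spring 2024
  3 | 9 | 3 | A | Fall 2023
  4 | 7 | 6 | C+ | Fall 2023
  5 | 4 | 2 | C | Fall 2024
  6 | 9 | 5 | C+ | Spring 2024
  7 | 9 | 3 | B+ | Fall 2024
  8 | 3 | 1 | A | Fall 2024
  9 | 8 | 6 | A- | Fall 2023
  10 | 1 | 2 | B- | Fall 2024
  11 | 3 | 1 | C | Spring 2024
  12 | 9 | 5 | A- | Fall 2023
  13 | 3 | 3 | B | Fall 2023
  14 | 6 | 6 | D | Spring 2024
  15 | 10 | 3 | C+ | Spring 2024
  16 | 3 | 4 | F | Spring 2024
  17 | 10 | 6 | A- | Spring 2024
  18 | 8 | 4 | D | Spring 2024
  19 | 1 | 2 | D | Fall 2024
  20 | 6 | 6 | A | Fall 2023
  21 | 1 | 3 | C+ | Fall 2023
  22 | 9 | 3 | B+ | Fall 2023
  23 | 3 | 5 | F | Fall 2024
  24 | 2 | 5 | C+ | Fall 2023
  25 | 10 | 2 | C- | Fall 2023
SELECT name, gpa FROM students WHERE gpa > 2.93

Execution result:
name | gpa
Henry Smith | 3.09
Rose Miller | 3.37
Sam Wilson | 3.27
Henry Davis | 2.97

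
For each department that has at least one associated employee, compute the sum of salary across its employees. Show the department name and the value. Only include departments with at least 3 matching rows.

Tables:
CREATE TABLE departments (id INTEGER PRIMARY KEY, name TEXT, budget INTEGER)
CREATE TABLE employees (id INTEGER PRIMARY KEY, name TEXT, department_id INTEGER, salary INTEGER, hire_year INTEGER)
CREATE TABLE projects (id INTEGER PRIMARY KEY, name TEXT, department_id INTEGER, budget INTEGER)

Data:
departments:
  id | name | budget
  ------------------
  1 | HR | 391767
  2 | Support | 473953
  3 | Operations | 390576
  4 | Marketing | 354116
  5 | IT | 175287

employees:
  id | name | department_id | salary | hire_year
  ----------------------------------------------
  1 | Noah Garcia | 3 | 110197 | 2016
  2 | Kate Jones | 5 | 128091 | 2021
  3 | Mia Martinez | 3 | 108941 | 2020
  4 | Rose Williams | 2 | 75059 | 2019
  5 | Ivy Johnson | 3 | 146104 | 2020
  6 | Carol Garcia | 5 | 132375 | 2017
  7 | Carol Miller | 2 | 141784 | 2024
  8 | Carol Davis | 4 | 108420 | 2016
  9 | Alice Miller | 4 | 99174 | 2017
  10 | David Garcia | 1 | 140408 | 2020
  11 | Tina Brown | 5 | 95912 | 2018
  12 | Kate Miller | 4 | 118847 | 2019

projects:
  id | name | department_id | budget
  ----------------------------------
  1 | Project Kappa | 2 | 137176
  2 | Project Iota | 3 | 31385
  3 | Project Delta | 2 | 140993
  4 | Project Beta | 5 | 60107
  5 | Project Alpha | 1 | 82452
SELECT p.name, SUM(c.salary) AS sum_salary FROM employees c JOIN departments p ON c.department_id = p.id GROUP BY p.id, p.name HAVING COUNT(*) >= 3

Execution result:
name | sum_salary
Operations | 365242
Marketing | 326441
IT | 356378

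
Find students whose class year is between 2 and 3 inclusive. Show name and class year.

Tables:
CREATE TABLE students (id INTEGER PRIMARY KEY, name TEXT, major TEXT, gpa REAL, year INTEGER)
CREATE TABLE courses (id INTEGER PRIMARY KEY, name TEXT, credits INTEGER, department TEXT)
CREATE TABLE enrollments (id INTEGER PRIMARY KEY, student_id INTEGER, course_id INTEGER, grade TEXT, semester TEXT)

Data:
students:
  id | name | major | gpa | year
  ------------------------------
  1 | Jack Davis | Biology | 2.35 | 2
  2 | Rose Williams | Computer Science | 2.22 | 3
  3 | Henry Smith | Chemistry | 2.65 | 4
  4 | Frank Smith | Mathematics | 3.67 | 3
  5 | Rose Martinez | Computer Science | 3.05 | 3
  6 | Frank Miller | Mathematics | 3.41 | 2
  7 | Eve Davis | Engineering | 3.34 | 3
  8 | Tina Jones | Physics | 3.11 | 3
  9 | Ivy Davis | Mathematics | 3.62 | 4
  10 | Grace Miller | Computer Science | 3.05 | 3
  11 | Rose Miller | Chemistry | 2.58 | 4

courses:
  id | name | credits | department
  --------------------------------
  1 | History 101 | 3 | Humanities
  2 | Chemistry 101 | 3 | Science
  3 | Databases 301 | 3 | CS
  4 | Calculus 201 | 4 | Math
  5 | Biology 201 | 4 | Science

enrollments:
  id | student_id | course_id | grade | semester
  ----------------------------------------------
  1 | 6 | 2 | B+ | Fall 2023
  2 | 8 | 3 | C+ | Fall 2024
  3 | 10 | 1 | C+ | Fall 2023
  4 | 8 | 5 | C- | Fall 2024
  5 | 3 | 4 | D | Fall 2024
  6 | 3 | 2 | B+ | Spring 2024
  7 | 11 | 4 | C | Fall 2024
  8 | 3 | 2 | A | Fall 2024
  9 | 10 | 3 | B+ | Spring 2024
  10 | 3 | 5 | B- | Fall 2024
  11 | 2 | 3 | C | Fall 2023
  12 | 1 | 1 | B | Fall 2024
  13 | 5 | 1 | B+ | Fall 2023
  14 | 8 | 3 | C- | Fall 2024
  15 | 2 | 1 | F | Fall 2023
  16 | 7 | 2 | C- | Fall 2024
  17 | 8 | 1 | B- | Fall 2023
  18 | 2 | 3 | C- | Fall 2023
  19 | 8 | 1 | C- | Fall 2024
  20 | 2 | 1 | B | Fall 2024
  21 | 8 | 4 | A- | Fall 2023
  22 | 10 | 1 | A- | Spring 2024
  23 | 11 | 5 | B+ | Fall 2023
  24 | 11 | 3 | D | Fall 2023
SELECT name, year FROM students WHERE year BETWEEN 2 AND 3

Execution result:
name | year
Jack Davis | 2
Rose Williams | 3
Frank Smith | 3
Rose Martinez | 3
Frank Miller | 2
Eve Davis | 3
Tina Jones | 3
Grace Miller | 3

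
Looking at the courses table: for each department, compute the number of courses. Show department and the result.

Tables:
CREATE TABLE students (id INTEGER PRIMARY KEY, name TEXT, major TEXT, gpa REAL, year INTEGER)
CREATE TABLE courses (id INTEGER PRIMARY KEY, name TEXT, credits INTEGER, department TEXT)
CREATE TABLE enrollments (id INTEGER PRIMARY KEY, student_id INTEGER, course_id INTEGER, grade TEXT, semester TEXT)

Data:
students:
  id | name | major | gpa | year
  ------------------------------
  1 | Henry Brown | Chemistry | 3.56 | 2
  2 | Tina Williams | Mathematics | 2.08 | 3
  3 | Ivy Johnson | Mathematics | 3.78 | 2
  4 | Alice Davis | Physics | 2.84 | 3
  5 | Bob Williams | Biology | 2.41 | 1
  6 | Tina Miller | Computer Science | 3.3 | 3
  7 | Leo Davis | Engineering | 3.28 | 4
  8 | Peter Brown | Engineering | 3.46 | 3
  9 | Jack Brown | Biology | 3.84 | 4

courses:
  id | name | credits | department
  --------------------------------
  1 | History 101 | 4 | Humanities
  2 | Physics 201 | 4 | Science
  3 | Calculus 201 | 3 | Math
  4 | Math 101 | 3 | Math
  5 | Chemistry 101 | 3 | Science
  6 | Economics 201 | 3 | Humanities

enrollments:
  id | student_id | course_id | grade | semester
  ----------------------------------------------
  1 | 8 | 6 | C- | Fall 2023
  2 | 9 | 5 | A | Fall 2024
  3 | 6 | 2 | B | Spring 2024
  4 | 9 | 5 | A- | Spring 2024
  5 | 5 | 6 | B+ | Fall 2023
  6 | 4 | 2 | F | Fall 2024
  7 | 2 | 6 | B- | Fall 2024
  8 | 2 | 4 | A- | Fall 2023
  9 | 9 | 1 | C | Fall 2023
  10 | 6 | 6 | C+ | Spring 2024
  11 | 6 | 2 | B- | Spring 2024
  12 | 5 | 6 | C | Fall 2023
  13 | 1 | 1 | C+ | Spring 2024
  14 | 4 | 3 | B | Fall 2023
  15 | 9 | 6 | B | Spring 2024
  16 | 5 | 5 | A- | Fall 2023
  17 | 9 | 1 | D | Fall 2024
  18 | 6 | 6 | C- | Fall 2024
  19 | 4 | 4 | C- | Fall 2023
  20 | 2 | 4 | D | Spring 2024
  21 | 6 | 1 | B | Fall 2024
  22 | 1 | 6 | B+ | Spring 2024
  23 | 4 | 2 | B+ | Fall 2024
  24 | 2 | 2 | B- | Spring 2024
SELECT department, COUNT(*) AS n FROM courses GROUP BY department

Execution result:
department | n
Humanities | 2
Math | 2
Science | 2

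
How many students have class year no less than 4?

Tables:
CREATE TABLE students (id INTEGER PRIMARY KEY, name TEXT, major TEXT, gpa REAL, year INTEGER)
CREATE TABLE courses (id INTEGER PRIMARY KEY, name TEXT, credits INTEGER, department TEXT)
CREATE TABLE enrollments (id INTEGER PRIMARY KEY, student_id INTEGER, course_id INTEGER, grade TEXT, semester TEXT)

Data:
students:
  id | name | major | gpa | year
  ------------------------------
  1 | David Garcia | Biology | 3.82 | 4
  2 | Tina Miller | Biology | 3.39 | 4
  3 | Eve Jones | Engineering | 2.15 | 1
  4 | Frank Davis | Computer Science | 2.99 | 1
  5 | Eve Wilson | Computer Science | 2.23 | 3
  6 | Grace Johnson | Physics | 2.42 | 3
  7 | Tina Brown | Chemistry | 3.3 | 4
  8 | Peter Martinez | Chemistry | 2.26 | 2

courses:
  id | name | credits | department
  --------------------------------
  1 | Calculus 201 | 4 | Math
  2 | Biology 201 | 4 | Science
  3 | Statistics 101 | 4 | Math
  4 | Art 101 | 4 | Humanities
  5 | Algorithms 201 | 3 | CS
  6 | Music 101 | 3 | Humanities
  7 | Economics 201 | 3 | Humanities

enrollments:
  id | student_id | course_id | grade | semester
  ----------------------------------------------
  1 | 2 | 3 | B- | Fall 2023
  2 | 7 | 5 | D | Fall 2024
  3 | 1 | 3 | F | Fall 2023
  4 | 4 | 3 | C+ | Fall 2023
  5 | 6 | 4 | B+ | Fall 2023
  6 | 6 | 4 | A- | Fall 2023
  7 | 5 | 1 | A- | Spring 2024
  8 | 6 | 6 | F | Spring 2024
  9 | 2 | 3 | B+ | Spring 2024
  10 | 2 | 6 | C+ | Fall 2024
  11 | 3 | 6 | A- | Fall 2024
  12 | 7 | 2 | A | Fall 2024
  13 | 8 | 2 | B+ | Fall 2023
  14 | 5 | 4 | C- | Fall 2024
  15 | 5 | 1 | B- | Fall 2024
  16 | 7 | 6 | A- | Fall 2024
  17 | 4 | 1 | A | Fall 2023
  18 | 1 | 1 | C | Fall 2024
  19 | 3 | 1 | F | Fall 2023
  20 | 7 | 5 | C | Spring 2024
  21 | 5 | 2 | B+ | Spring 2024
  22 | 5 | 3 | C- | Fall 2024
SELECT COUNT(*) FROM students WHERE year >= 4

Execution result:
3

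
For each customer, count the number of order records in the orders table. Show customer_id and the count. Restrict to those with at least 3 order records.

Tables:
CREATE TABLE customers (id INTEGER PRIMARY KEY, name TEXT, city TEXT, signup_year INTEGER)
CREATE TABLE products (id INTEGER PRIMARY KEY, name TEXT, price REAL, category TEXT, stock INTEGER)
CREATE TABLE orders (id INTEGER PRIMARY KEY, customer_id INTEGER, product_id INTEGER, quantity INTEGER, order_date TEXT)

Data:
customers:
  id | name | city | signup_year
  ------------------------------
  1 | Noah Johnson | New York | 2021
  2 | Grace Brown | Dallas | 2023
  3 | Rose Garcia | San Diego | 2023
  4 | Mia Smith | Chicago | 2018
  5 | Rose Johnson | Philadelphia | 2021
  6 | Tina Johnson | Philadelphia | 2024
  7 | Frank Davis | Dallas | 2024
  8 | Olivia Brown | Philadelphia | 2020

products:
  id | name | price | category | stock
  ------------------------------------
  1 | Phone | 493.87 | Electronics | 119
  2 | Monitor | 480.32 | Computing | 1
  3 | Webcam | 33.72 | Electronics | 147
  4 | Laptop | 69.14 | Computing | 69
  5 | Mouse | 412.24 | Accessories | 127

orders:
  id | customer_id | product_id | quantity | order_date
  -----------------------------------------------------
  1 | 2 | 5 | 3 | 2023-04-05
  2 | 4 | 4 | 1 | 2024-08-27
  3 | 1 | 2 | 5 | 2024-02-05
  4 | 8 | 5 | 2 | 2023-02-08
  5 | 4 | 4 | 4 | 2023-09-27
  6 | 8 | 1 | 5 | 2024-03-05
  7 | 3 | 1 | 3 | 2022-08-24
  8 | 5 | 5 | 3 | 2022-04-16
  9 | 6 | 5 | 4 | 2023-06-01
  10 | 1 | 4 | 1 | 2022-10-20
SELECT customer_id, COUNT(*) AS order_count FROM orders GROUP BY customer_id HAVING COUNT(*) >= 3

Execution result:
(no rows)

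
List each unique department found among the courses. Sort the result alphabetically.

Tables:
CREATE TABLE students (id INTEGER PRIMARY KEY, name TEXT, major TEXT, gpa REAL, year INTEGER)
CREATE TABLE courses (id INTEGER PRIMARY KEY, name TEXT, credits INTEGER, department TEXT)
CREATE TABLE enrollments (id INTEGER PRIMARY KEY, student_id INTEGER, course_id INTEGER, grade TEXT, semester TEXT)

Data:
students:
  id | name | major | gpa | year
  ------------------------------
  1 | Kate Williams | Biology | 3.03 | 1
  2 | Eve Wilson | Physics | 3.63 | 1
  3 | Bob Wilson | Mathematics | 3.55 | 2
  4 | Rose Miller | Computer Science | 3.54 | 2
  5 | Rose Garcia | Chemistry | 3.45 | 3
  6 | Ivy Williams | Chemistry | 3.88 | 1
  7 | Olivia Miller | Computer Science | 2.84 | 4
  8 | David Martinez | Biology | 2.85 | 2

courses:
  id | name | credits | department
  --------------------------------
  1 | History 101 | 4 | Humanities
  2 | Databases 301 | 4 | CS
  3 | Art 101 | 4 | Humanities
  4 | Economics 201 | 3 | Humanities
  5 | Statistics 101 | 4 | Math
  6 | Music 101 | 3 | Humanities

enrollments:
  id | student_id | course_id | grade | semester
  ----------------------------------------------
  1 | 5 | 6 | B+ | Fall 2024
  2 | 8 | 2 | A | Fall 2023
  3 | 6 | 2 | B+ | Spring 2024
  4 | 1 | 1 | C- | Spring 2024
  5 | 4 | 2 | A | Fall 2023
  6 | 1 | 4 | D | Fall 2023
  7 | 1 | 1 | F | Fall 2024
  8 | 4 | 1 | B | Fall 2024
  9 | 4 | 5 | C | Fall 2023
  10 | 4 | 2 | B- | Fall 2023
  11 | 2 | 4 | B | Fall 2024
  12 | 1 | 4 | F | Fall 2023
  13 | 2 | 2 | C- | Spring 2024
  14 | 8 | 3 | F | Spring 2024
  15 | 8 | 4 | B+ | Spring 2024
SELECT DISTINCT department FROM courses ORDER BY department

Execution result:
department
CS
Humanities
Math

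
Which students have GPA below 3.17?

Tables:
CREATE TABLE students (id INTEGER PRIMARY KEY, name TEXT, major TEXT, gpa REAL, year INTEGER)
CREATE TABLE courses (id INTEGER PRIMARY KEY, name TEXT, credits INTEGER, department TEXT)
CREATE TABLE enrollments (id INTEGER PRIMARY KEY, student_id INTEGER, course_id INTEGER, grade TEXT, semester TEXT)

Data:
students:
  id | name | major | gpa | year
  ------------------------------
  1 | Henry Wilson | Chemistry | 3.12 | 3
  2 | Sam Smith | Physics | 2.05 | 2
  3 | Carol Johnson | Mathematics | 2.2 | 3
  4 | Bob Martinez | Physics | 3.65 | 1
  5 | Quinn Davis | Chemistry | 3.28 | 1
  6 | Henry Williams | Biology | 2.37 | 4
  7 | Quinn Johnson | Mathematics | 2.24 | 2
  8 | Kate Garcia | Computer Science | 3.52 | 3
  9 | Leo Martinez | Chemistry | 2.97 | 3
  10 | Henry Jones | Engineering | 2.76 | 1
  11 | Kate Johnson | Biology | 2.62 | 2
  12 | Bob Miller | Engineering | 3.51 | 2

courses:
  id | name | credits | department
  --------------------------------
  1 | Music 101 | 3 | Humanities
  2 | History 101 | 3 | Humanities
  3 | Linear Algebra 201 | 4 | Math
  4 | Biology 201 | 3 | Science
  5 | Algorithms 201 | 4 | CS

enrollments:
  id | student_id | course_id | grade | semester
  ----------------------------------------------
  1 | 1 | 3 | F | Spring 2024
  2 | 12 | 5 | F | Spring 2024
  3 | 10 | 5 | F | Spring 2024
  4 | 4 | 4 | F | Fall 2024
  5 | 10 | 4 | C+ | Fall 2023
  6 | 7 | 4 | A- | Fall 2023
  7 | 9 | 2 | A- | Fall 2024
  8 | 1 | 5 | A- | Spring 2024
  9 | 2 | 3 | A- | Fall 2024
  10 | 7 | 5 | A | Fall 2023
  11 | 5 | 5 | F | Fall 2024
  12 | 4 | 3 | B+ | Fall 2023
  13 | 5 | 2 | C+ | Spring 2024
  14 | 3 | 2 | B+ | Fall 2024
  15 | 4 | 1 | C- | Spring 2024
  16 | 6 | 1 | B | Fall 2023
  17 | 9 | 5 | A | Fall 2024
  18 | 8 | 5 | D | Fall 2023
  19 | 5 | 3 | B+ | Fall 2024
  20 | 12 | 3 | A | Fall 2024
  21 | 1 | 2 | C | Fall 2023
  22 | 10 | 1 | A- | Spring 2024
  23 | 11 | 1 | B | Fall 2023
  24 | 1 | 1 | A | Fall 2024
SELECT name, gpa FROM students WHERE gpa < 3.17

Execution result:
name | gpa
Henry Wilson | 3.12
Sam Smith | 2.05
Carol Johnson | 2.20
Henry Williams | 2.37
Quinn Johnson | 2.24
Leo Martinez | 2.97
Henry Jones | 2.76
Kate Johnson | 2.62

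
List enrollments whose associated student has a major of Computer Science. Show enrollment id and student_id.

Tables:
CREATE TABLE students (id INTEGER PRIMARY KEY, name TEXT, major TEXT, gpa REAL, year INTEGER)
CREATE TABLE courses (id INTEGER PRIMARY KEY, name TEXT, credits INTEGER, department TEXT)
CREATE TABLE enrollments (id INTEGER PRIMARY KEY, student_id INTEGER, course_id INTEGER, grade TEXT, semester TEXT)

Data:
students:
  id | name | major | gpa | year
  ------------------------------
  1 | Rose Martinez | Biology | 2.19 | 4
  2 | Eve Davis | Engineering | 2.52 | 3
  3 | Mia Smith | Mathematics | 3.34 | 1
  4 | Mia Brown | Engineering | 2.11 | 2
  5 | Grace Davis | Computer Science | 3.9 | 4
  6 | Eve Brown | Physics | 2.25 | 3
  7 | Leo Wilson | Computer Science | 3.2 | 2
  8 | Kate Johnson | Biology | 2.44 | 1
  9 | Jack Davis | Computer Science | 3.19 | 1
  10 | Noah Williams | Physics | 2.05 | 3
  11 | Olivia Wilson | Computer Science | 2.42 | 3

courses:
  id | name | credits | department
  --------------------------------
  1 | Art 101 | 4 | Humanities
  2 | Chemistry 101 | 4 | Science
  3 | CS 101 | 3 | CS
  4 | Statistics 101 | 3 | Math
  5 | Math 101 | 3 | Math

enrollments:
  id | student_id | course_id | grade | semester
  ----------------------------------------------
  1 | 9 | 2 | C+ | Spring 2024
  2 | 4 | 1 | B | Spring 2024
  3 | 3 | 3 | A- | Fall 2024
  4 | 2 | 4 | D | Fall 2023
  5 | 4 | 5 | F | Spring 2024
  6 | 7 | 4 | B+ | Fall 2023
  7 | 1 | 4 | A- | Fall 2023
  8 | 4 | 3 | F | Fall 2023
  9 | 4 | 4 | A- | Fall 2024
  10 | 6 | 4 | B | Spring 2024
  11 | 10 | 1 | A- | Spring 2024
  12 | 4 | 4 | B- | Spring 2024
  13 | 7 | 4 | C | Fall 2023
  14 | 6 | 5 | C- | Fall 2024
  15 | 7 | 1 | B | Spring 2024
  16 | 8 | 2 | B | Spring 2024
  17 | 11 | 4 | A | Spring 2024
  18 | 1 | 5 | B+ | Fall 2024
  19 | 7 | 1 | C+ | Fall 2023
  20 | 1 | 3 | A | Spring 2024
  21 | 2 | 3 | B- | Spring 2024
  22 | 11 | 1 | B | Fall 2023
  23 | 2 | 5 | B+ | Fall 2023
SELECT id, student_id FROM enrollments WHERE student_id IN (SELECT id FROM students WHERE major = 'Computer Science')

Execution result:
id | student_id
1 | 9
6 | 7
13 | 7
15 | 7
17 | 11
19 | 7
22 | 11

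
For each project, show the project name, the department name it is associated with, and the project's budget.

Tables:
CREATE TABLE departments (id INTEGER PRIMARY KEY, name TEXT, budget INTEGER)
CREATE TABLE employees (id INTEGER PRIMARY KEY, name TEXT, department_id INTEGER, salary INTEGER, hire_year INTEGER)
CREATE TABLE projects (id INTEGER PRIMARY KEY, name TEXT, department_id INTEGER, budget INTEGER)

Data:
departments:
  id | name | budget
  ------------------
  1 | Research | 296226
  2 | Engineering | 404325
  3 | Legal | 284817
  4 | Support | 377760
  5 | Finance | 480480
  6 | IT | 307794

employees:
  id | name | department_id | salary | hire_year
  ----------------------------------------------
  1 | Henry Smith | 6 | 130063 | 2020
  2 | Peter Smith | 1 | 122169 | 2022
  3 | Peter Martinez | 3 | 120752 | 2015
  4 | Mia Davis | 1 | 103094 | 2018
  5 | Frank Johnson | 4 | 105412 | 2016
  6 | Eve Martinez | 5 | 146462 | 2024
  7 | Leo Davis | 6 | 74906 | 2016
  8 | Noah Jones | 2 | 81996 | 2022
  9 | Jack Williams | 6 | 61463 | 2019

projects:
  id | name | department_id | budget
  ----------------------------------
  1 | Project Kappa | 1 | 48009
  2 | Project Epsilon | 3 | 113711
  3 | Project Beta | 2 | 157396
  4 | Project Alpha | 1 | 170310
SELECT c.name, p.name AS department, c.budget FROM projects c JOIN departments p ON c.department_id = p.id

Execution result:
name | department | budget
Project Kappa | Research | 48009
Project Epsilon | Legal | 113711
Project Beta | Engineering | 157396
Project Alpha | Research | 170310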